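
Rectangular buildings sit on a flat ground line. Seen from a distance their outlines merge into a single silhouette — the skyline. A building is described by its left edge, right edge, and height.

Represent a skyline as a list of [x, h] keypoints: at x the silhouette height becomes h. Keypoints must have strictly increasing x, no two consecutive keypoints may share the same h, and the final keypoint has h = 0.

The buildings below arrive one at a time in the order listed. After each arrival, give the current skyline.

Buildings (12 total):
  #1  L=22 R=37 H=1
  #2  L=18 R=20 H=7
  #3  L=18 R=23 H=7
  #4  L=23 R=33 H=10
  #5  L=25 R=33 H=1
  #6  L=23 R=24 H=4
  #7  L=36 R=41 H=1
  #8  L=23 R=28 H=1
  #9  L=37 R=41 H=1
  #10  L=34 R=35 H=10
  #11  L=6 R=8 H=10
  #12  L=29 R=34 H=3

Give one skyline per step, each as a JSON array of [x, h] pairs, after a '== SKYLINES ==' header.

== SKYLINES ==
[[22,1],[37,0]]
[[18,7],[20,0],[22,1],[37,0]]
[[18,7],[23,1],[37,0]]
[[18,7],[23,10],[33,1],[37,0]]
[[18,7],[23,10],[33,1],[37,0]]
[[18,7],[23,10],[33,1],[37,0]]
[[18,7],[23,10],[33,1],[41,0]]
[[18,7],[23,10],[33,1],[41,0]]
[[18,7],[23,10],[33,1],[41,0]]
[[18,7],[23,10],[33,1],[34,10],[35,1],[41,0]]
[[6,10],[8,0],[18,7],[23,10],[33,1],[34,10],[35,1],[41,0]]
[[6,10],[8,0],[18,7],[23,10],[33,3],[34,10],[35,1],[41,0]]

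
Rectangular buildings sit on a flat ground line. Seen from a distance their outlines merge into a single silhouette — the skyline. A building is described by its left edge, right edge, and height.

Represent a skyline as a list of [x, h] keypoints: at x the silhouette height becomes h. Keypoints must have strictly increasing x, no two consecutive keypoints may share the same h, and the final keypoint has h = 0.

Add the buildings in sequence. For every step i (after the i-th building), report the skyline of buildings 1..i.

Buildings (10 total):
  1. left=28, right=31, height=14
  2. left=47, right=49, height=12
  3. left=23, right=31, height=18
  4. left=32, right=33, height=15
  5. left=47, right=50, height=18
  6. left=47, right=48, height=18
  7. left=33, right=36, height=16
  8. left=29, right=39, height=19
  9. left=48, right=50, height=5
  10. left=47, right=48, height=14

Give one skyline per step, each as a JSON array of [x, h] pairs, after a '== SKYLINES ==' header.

== SKYLINES ==
[[28,14],[31,0]]
[[28,14],[31,0],[47,12],[49,0]]
[[23,18],[31,0],[47,12],[49,0]]
[[23,18],[31,0],[32,15],[33,0],[47,12],[49,0]]
[[23,18],[31,0],[32,15],[33,0],[47,18],[50,0]]
[[23,18],[31,0],[32,15],[33,0],[47,18],[50,0]]
[[23,18],[31,0],[32,15],[33,16],[36,0],[47,18],[50,0]]
[[23,18],[29,19],[39,0],[47,18],[50,0]]
[[23,18],[29,19],[39,0],[47,18],[50,0]]
[[23,18],[29,19],[39,0],[47,18],[50,0]]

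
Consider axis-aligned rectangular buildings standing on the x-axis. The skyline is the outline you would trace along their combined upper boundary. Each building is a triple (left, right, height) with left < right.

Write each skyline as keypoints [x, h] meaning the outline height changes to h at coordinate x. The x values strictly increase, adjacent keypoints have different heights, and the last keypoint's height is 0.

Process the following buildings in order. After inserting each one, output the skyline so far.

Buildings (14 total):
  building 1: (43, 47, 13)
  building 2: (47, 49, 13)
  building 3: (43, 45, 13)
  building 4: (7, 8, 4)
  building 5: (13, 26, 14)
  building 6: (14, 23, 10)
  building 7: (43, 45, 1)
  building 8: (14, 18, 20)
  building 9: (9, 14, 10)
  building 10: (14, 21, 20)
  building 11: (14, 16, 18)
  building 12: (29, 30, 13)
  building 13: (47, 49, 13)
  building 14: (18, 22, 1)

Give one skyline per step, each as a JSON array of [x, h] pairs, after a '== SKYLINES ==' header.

== SKYLINES ==
[[43,13],[47,0]]
[[43,13],[49,0]]
[[43,13],[49,0]]
[[7,4],[8,0],[43,13],[49,0]]
[[7,4],[8,0],[13,14],[26,0],[43,13],[49,0]]
[[7,4],[8,0],[13,14],[26,0],[43,13],[49,0]]
[[7,4],[8,0],[13,14],[26,0],[43,13],[49,0]]
[[7,4],[8,0],[13,14],[14,20],[18,14],[26,0],[43,13],[49,0]]
[[7,4],[8,0],[9,10],[13,14],[14,20],[18,14],[26,0],[43,13],[49,0]]
[[7,4],[8,0],[9,10],[13,14],[14,20],[21,14],[26,0],[43,13],[49,0]]
[[7,4],[8,0],[9,10],[13,14],[14,20],[21,14],[26,0],[43,13],[49,0]]
[[7,4],[8,0],[9,10],[13,14],[14,20],[21,14],[26,0],[29,13],[30,0],[43,13],[49,0]]
[[7,4],[8,0],[9,10],[13,14],[14,20],[21,14],[26,0],[29,13],[30,0],[43,13],[49,0]]
[[7,4],[8,0],[9,10],[13,14],[14,20],[21,14],[26,0],[29,13],[30,0],[43,13],[49,0]]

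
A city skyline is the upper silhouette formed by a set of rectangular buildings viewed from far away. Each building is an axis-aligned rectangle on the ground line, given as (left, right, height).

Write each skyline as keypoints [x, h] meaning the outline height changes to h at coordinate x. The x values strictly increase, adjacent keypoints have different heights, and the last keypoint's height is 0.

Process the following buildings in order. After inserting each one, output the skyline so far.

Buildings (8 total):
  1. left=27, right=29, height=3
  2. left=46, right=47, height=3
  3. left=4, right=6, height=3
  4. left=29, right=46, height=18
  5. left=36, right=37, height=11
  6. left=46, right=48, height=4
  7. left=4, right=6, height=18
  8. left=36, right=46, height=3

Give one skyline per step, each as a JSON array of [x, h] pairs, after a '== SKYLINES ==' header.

== SKYLINES ==
[[27,3],[29,0]]
[[27,3],[29,0],[46,3],[47,0]]
[[4,3],[6,0],[27,3],[29,0],[46,3],[47,0]]
[[4,3],[6,0],[27,3],[29,18],[46,3],[47,0]]
[[4,3],[6,0],[27,3],[29,18],[46,3],[47,0]]
[[4,3],[6,0],[27,3],[29,18],[46,4],[48,0]]
[[4,18],[6,0],[27,3],[29,18],[46,4],[48,0]]
[[4,18],[6,0],[27,3],[29,18],[46,4],[48,0]]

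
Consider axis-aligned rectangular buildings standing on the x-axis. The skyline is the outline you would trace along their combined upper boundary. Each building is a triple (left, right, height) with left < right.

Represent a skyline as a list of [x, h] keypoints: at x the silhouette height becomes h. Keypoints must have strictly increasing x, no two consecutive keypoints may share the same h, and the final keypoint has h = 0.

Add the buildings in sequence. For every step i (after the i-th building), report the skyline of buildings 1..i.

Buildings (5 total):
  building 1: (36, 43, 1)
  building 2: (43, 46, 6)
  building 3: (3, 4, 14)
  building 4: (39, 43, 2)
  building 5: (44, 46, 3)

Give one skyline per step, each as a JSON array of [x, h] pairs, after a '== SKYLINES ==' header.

== SKYLINES ==
[[36,1],[43,0]]
[[36,1],[43,6],[46,0]]
[[3,14],[4,0],[36,1],[43,6],[46,0]]
[[3,14],[4,0],[36,1],[39,2],[43,6],[46,0]]
[[3,14],[4,0],[36,1],[39,2],[43,6],[46,0]]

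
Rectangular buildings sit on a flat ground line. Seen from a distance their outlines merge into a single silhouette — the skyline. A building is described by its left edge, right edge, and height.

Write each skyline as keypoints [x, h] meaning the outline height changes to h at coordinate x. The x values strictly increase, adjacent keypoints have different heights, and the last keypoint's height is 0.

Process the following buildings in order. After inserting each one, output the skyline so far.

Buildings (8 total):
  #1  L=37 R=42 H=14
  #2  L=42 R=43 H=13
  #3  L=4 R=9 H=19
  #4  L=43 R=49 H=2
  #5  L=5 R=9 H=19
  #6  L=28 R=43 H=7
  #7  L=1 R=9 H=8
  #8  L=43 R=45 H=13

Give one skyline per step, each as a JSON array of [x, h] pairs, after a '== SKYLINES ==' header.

== SKYLINES ==
[[37,14],[42,0]]
[[37,14],[42,13],[43,0]]
[[4,19],[9,0],[37,14],[42,13],[43,0]]
[[4,19],[9,0],[37,14],[42,13],[43,2],[49,0]]
[[4,19],[9,0],[37,14],[42,13],[43,2],[49,0]]
[[4,19],[9,0],[28,7],[37,14],[42,13],[43,2],[49,0]]
[[1,8],[4,19],[9,0],[28,7],[37,14],[42,13],[43,2],[49,0]]
[[1,8],[4,19],[9,0],[28,7],[37,14],[42,13],[45,2],[49,0]]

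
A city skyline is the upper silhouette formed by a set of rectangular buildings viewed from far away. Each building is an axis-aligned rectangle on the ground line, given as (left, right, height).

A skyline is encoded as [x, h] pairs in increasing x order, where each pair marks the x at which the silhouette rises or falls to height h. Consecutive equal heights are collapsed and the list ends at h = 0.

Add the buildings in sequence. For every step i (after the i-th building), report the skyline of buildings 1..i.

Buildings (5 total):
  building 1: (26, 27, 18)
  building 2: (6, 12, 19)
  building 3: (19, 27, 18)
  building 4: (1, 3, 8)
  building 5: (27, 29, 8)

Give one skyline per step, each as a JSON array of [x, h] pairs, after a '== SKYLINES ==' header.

== SKYLINES ==
[[26,18],[27,0]]
[[6,19],[12,0],[26,18],[27,0]]
[[6,19],[12,0],[19,18],[27,0]]
[[1,8],[3,0],[6,19],[12,0],[19,18],[27,0]]
[[1,8],[3,0],[6,19],[12,0],[19,18],[27,8],[29,0]]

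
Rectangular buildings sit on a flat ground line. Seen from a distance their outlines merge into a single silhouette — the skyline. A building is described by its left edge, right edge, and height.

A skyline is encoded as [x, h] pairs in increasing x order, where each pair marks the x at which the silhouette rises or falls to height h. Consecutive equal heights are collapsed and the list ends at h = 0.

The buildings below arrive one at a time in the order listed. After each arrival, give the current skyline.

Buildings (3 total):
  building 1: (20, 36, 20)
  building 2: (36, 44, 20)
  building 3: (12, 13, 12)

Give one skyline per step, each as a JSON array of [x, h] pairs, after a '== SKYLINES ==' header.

== SKYLINES ==
[[20,20],[36,0]]
[[20,20],[44,0]]
[[12,12],[13,0],[20,20],[44,0]]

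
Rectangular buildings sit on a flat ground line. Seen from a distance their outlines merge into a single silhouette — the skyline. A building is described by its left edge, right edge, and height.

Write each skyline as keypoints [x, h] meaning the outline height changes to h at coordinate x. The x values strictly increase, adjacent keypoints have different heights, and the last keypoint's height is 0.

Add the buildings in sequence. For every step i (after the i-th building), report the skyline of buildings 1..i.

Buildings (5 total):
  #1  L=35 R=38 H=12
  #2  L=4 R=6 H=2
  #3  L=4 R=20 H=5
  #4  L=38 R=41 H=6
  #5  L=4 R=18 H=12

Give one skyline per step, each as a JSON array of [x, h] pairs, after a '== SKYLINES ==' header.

== SKYLINES ==
[[35,12],[38,0]]
[[4,2],[6,0],[35,12],[38,0]]
[[4,5],[20,0],[35,12],[38,0]]
[[4,5],[20,0],[35,12],[38,6],[41,0]]
[[4,12],[18,5],[20,0],[35,12],[38,6],[41,0]]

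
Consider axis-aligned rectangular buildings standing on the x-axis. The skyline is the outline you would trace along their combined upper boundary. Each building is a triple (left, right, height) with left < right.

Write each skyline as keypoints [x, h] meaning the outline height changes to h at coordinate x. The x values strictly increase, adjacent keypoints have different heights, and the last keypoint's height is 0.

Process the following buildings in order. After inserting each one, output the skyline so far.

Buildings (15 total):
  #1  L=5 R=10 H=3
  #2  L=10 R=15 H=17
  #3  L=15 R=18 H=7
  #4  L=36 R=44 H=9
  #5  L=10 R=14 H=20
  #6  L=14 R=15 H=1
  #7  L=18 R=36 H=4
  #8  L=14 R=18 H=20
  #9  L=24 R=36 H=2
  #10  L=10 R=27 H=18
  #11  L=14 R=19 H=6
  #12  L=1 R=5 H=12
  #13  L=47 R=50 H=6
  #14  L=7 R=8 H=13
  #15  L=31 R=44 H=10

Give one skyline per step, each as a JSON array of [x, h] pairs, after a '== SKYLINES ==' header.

== SKYLINES ==
[[5,3],[10,0]]
[[5,3],[10,17],[15,0]]
[[5,3],[10,17],[15,7],[18,0]]
[[5,3],[10,17],[15,7],[18,0],[36,9],[44,0]]
[[5,3],[10,20],[14,17],[15,7],[18,0],[36,9],[44,0]]
[[5,3],[10,20],[14,17],[15,7],[18,0],[36,9],[44,0]]
[[5,3],[10,20],[14,17],[15,7],[18,4],[36,9],[44,0]]
[[5,3],[10,20],[18,4],[36,9],[44,0]]
[[5,3],[10,20],[18,4],[36,9],[44,0]]
[[5,3],[10,20],[18,18],[27,4],[36,9],[44,0]]
[[5,3],[10,20],[18,18],[27,4],[36,9],[44,0]]
[[1,12],[5,3],[10,20],[18,18],[27,4],[36,9],[44,0]]
[[1,12],[5,3],[10,20],[18,18],[27,4],[36,9],[44,0],[47,6],[50,0]]
[[1,12],[5,3],[7,13],[8,3],[10,20],[18,18],[27,4],[36,9],[44,0],[47,6],[50,0]]
[[1,12],[5,3],[7,13],[8,3],[10,20],[18,18],[27,4],[31,10],[44,0],[47,6],[50,0]]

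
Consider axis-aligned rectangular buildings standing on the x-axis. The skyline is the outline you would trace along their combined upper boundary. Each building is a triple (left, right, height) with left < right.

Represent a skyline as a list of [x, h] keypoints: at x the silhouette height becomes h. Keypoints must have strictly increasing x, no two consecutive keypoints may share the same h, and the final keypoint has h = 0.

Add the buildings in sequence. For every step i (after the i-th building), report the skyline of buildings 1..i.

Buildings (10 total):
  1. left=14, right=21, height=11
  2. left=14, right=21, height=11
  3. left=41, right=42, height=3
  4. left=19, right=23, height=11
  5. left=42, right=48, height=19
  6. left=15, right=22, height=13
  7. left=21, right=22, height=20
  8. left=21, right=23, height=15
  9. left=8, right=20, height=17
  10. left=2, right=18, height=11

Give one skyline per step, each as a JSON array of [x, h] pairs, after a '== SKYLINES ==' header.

== SKYLINES ==
[[14,11],[21,0]]
[[14,11],[21,0]]
[[14,11],[21,0],[41,3],[42,0]]
[[14,11],[23,0],[41,3],[42,0]]
[[14,11],[23,0],[41,3],[42,19],[48,0]]
[[14,11],[15,13],[22,11],[23,0],[41,3],[42,19],[48,0]]
[[14,11],[15,13],[21,20],[22,11],[23,0],[41,3],[42,19],[48,0]]
[[14,11],[15,13],[21,20],[22,15],[23,0],[41,3],[42,19],[48,0]]
[[8,17],[20,13],[21,20],[22,15],[23,0],[41,3],[42,19],[48,0]]
[[2,11],[8,17],[20,13],[21,20],[22,15],[23,0],[41,3],[42,19],[48,0]]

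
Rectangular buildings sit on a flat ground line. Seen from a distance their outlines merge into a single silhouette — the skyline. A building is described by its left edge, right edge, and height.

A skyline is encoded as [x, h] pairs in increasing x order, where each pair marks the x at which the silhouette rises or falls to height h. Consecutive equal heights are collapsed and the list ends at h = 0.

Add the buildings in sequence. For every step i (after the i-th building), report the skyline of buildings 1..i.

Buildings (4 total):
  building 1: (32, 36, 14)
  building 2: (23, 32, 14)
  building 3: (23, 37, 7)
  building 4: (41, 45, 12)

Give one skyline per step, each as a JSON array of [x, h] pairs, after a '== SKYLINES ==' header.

== SKYLINES ==
[[32,14],[36,0]]
[[23,14],[36,0]]
[[23,14],[36,7],[37,0]]
[[23,14],[36,7],[37,0],[41,12],[45,0]]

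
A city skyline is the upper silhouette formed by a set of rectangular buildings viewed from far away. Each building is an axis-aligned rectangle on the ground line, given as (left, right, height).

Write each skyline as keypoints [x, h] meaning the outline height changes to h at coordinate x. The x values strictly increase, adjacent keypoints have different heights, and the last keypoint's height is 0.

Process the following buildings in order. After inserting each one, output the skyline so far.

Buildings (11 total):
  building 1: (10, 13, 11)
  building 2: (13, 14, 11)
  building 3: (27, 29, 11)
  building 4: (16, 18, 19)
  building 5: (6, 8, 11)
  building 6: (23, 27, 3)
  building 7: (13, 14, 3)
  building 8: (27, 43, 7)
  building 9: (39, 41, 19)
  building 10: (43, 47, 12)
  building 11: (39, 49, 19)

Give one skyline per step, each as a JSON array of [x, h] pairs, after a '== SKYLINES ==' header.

== SKYLINES ==
[[10,11],[13,0]]
[[10,11],[14,0]]
[[10,11],[14,0],[27,11],[29,0]]
[[10,11],[14,0],[16,19],[18,0],[27,11],[29,0]]
[[6,11],[8,0],[10,11],[14,0],[16,19],[18,0],[27,11],[29,0]]
[[6,11],[8,0],[10,11],[14,0],[16,19],[18,0],[23,3],[27,11],[29,0]]
[[6,11],[8,0],[10,11],[14,0],[16,19],[18,0],[23,3],[27,11],[29,0]]
[[6,11],[8,0],[10,11],[14,0],[16,19],[18,0],[23,3],[27,11],[29,7],[43,0]]
[[6,11],[8,0],[10,11],[14,0],[16,19],[18,0],[23,3],[27,11],[29,7],[39,19],[41,7],[43,0]]
[[6,11],[8,0],[10,11],[14,0],[16,19],[18,0],[23,3],[27,11],[29,7],[39,19],[41,7],[43,12],[47,0]]
[[6,11],[8,0],[10,11],[14,0],[16,19],[18,0],[23,3],[27,11],[29,7],[39,19],[49,0]]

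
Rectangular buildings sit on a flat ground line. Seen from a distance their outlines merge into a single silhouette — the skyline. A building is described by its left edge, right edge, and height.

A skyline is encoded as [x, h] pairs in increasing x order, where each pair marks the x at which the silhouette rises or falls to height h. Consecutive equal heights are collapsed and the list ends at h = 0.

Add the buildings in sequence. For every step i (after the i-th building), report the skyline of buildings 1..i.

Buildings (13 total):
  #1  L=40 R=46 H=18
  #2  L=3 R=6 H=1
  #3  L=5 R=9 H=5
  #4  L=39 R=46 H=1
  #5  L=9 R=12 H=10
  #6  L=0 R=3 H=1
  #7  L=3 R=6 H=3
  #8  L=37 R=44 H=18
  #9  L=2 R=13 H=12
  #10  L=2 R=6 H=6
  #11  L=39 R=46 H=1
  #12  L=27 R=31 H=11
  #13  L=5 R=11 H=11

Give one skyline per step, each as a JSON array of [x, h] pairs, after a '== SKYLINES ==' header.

== SKYLINES ==
[[40,18],[46,0]]
[[3,1],[6,0],[40,18],[46,0]]
[[3,1],[5,5],[9,0],[40,18],[46,0]]
[[3,1],[5,5],[9,0],[39,1],[40,18],[46,0]]
[[3,1],[5,5],[9,10],[12,0],[39,1],[40,18],[46,0]]
[[0,1],[5,5],[9,10],[12,0],[39,1],[40,18],[46,0]]
[[0,1],[3,3],[5,5],[9,10],[12,0],[39,1],[40,18],[46,0]]
[[0,1],[3,3],[5,5],[9,10],[12,0],[37,18],[46,0]]
[[0,1],[2,12],[13,0],[37,18],[46,0]]
[[0,1],[2,12],[13,0],[37,18],[46,0]]
[[0,1],[2,12],[13,0],[37,18],[46,0]]
[[0,1],[2,12],[13,0],[27,11],[31,0],[37,18],[46,0]]
[[0,1],[2,12],[13,0],[27,11],[31,0],[37,18],[46,0]]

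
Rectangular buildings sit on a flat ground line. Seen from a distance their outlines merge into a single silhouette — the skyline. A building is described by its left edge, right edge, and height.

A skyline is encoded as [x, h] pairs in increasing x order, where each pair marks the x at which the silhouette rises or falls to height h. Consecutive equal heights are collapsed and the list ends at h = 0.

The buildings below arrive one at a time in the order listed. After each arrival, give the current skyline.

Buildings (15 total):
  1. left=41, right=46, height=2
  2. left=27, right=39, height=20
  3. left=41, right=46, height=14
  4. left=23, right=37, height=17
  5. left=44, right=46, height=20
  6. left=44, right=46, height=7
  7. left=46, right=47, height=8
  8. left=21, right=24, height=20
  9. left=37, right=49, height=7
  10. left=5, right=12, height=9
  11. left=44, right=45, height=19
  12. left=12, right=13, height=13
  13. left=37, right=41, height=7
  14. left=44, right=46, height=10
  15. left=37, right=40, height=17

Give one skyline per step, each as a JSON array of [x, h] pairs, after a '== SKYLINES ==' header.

== SKYLINES ==
[[41,2],[46,0]]
[[27,20],[39,0],[41,2],[46,0]]
[[27,20],[39,0],[41,14],[46,0]]
[[23,17],[27,20],[39,0],[41,14],[46,0]]
[[23,17],[27,20],[39,0],[41,14],[44,20],[46,0]]
[[23,17],[27,20],[39,0],[41,14],[44,20],[46,0]]
[[23,17],[27,20],[39,0],[41,14],[44,20],[46,8],[47,0]]
[[21,20],[24,17],[27,20],[39,0],[41,14],[44,20],[46,8],[47,0]]
[[21,20],[24,17],[27,20],[39,7],[41,14],[44,20],[46,8],[47,7],[49,0]]
[[5,9],[12,0],[21,20],[24,17],[27,20],[39,7],[41,14],[44,20],[46,8],[47,7],[49,0]]
[[5,9],[12,0],[21,20],[24,17],[27,20],[39,7],[41,14],[44,20],[46,8],[47,7],[49,0]]
[[5,9],[12,13],[13,0],[21,20],[24,17],[27,20],[39,7],[41,14],[44,20],[46,8],[47,7],[49,0]]
[[5,9],[12,13],[13,0],[21,20],[24,17],[27,20],[39,7],[41,14],[44,20],[46,8],[47,7],[49,0]]
[[5,9],[12,13],[13,0],[21,20],[24,17],[27,20],[39,7],[41,14],[44,20],[46,8],[47,7],[49,0]]
[[5,9],[12,13],[13,0],[21,20],[24,17],[27,20],[39,17],[40,7],[41,14],[44,20],[46,8],[47,7],[49,0]]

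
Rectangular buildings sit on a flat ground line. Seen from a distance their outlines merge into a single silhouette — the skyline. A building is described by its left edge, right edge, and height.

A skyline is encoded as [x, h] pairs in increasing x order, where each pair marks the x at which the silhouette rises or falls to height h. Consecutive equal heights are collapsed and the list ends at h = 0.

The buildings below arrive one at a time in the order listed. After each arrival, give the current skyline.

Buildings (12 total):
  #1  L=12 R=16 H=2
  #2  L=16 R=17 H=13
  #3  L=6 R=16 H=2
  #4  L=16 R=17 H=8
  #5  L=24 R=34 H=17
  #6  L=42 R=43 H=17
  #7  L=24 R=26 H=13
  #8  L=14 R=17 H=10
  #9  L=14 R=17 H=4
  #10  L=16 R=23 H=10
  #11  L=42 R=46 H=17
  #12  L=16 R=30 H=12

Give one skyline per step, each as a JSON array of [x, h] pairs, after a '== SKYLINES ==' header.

== SKYLINES ==
[[12,2],[16,0]]
[[12,2],[16,13],[17,0]]
[[6,2],[16,13],[17,0]]
[[6,2],[16,13],[17,0]]
[[6,2],[16,13],[17,0],[24,17],[34,0]]
[[6,2],[16,13],[17,0],[24,17],[34,0],[42,17],[43,0]]
[[6,2],[16,13],[17,0],[24,17],[34,0],[42,17],[43,0]]
[[6,2],[14,10],[16,13],[17,0],[24,17],[34,0],[42,17],[43,0]]
[[6,2],[14,10],[16,13],[17,0],[24,17],[34,0],[42,17],[43,0]]
[[6,2],[14,10],[16,13],[17,10],[23,0],[24,17],[34,0],[42,17],[43,0]]
[[6,2],[14,10],[16,13],[17,10],[23,0],[24,17],[34,0],[42,17],[46,0]]
[[6,2],[14,10],[16,13],[17,12],[24,17],[34,0],[42,17],[46,0]]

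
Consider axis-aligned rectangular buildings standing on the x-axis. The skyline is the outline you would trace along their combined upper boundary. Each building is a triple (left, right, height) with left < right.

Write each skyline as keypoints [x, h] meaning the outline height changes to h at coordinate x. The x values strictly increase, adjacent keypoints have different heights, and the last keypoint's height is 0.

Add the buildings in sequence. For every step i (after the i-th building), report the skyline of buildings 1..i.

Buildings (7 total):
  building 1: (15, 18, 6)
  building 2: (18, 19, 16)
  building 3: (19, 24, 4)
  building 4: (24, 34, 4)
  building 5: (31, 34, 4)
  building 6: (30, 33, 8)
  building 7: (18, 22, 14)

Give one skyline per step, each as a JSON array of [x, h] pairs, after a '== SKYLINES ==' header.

== SKYLINES ==
[[15,6],[18,0]]
[[15,6],[18,16],[19,0]]
[[15,6],[18,16],[19,4],[24,0]]
[[15,6],[18,16],[19,4],[34,0]]
[[15,6],[18,16],[19,4],[34,0]]
[[15,6],[18,16],[19,4],[30,8],[33,4],[34,0]]
[[15,6],[18,16],[19,14],[22,4],[30,8],[33,4],[34,0]]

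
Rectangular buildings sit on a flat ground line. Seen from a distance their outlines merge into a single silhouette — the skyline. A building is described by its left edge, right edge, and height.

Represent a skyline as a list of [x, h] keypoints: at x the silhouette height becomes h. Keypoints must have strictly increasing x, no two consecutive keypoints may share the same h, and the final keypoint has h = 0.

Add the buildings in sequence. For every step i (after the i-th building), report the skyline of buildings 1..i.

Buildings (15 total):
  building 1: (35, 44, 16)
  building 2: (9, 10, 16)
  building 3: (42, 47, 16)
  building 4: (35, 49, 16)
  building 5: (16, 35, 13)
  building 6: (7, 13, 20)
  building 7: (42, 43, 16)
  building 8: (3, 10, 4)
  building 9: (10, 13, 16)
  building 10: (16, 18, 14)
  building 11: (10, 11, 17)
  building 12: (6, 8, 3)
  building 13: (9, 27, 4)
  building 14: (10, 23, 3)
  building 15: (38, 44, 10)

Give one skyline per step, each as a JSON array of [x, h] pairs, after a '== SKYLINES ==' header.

== SKYLINES ==
[[35,16],[44,0]]
[[9,16],[10,0],[35,16],[44,0]]
[[9,16],[10,0],[35,16],[47,0]]
[[9,16],[10,0],[35,16],[49,0]]
[[9,16],[10,0],[16,13],[35,16],[49,0]]
[[7,20],[13,0],[16,13],[35,16],[49,0]]
[[7,20],[13,0],[16,13],[35,16],[49,0]]
[[3,4],[7,20],[13,0],[16,13],[35,16],[49,0]]
[[3,4],[7,20],[13,0],[16,13],[35,16],[49,0]]
[[3,4],[7,20],[13,0],[16,14],[18,13],[35,16],[49,0]]
[[3,4],[7,20],[13,0],[16,14],[18,13],[35,16],[49,0]]
[[3,4],[7,20],[13,0],[16,14],[18,13],[35,16],[49,0]]
[[3,4],[7,20],[13,4],[16,14],[18,13],[35,16],[49,0]]
[[3,4],[7,20],[13,4],[16,14],[18,13],[35,16],[49,0]]
[[3,4],[7,20],[13,4],[16,14],[18,13],[35,16],[49,0]]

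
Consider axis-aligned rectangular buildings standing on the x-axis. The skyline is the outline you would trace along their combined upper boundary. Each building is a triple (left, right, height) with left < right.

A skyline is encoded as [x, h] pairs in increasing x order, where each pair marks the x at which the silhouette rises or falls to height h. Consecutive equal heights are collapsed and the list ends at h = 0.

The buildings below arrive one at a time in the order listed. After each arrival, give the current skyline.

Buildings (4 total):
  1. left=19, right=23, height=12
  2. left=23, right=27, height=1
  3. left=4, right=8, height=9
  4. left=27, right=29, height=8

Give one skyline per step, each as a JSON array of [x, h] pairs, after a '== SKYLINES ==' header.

== SKYLINES ==
[[19,12],[23,0]]
[[19,12],[23,1],[27,0]]
[[4,9],[8,0],[19,12],[23,1],[27,0]]
[[4,9],[8,0],[19,12],[23,1],[27,8],[29,0]]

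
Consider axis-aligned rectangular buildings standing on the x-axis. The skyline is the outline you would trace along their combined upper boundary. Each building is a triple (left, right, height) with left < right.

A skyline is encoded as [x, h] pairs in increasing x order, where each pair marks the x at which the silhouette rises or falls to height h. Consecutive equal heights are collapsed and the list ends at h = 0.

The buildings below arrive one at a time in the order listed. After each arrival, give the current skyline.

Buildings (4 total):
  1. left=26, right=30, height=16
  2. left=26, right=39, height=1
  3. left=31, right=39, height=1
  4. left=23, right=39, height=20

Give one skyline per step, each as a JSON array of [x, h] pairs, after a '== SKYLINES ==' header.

== SKYLINES ==
[[26,16],[30,0]]
[[26,16],[30,1],[39,0]]
[[26,16],[30,1],[39,0]]
[[23,20],[39,0]]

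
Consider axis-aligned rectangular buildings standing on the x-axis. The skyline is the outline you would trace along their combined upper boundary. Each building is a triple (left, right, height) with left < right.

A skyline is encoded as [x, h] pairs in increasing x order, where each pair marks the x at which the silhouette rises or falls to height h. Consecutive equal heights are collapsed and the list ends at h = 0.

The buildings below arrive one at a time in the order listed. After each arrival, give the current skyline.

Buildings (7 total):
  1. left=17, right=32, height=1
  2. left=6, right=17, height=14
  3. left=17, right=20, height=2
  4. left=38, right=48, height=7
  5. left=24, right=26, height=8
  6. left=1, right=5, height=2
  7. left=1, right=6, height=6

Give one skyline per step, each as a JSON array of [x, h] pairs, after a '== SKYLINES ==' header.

== SKYLINES ==
[[17,1],[32,0]]
[[6,14],[17,1],[32,0]]
[[6,14],[17,2],[20,1],[32,0]]
[[6,14],[17,2],[20,1],[32,0],[38,7],[48,0]]
[[6,14],[17,2],[20,1],[24,8],[26,1],[32,0],[38,7],[48,0]]
[[1,2],[5,0],[6,14],[17,2],[20,1],[24,8],[26,1],[32,0],[38,7],[48,0]]
[[1,6],[6,14],[17,2],[20,1],[24,8],[26,1],[32,0],[38,7],[48,0]]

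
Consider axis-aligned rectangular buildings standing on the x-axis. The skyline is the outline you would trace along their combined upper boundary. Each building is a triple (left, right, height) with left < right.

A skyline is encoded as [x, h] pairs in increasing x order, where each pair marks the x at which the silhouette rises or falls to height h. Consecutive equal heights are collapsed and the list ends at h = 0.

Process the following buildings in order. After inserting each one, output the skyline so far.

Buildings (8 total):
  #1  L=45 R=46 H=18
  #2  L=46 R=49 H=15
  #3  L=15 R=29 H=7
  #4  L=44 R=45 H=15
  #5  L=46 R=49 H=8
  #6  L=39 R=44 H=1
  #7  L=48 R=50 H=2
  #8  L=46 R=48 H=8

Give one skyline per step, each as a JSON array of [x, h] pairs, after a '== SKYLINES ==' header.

== SKYLINES ==
[[45,18],[46,0]]
[[45,18],[46,15],[49,0]]
[[15,7],[29,0],[45,18],[46,15],[49,0]]
[[15,7],[29,0],[44,15],[45,18],[46,15],[49,0]]
[[15,7],[29,0],[44,15],[45,18],[46,15],[49,0]]
[[15,7],[29,0],[39,1],[44,15],[45,18],[46,15],[49,0]]
[[15,7],[29,0],[39,1],[44,15],[45,18],[46,15],[49,2],[50,0]]
[[15,7],[29,0],[39,1],[44,15],[45,18],[46,15],[49,2],[50,0]]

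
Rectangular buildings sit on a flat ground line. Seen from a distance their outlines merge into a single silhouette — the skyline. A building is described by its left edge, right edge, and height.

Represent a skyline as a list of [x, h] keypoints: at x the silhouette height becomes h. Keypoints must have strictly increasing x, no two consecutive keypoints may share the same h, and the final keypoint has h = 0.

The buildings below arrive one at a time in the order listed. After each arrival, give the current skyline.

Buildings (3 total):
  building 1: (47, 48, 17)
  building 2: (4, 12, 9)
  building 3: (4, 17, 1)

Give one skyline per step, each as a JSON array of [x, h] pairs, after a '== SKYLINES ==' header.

== SKYLINES ==
[[47,17],[48,0]]
[[4,9],[12,0],[47,17],[48,0]]
[[4,9],[12,1],[17,0],[47,17],[48,0]]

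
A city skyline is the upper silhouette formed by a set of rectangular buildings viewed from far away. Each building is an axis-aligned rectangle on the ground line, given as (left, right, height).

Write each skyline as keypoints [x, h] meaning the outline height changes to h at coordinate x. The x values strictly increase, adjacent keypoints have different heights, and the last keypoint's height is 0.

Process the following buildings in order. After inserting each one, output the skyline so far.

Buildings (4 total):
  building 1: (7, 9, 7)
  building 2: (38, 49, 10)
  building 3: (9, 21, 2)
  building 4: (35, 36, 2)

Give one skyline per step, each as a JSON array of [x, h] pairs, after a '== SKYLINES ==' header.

== SKYLINES ==
[[7,7],[9,0]]
[[7,7],[9,0],[38,10],[49,0]]
[[7,7],[9,2],[21,0],[38,10],[49,0]]
[[7,7],[9,2],[21,0],[35,2],[36,0],[38,10],[49,0]]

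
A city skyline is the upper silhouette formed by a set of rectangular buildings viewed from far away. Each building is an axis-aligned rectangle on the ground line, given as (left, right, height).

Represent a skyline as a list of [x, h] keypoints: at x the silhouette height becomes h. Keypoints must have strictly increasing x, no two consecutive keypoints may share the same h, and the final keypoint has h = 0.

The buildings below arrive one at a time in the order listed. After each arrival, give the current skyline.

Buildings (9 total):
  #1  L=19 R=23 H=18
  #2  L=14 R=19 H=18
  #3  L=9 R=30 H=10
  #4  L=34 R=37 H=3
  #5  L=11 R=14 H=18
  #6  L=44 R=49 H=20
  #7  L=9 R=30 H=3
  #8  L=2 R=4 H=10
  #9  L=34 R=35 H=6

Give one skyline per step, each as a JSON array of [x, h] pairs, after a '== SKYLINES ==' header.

== SKYLINES ==
[[19,18],[23,0]]
[[14,18],[23,0]]
[[9,10],[14,18],[23,10],[30,0]]
[[9,10],[14,18],[23,10],[30,0],[34,3],[37,0]]
[[9,10],[11,18],[23,10],[30,0],[34,3],[37,0]]
[[9,10],[11,18],[23,10],[30,0],[34,3],[37,0],[44,20],[49,0]]
[[9,10],[11,18],[23,10],[30,0],[34,3],[37,0],[44,20],[49,0]]
[[2,10],[4,0],[9,10],[11,18],[23,10],[30,0],[34,3],[37,0],[44,20],[49,0]]
[[2,10],[4,0],[9,10],[11,18],[23,10],[30,0],[34,6],[35,3],[37,0],[44,20],[49,0]]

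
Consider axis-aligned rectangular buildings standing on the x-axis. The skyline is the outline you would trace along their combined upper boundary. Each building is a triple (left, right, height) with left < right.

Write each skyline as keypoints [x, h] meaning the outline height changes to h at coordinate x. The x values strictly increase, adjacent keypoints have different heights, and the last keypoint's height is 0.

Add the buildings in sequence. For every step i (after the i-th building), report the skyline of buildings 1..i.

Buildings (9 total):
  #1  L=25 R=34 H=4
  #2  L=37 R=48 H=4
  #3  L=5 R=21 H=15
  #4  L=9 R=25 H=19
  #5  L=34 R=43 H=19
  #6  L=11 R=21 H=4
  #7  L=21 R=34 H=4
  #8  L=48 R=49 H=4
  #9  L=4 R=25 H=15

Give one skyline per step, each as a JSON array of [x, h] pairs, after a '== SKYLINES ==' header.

== SKYLINES ==
[[25,4],[34,0]]
[[25,4],[34,0],[37,4],[48,0]]
[[5,15],[21,0],[25,4],[34,0],[37,4],[48,0]]
[[5,15],[9,19],[25,4],[34,0],[37,4],[48,0]]
[[5,15],[9,19],[25,4],[34,19],[43,4],[48,0]]
[[5,15],[9,19],[25,4],[34,19],[43,4],[48,0]]
[[5,15],[9,19],[25,4],[34,19],[43,4],[48,0]]
[[5,15],[9,19],[25,4],[34,19],[43,4],[49,0]]
[[4,15],[9,19],[25,4],[34,19],[43,4],[49,0]]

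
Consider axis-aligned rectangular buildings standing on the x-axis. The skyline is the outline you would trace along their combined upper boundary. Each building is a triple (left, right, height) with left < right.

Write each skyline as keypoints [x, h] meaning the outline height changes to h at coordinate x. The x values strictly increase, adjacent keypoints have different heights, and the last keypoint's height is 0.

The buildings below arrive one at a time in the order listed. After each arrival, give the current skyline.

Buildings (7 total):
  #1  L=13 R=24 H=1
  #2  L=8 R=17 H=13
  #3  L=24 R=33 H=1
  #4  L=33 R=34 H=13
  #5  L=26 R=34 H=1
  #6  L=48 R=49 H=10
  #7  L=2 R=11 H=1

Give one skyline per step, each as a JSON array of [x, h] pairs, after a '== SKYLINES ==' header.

== SKYLINES ==
[[13,1],[24,0]]
[[8,13],[17,1],[24,0]]
[[8,13],[17,1],[33,0]]
[[8,13],[17,1],[33,13],[34,0]]
[[8,13],[17,1],[33,13],[34,0]]
[[8,13],[17,1],[33,13],[34,0],[48,10],[49,0]]
[[2,1],[8,13],[17,1],[33,13],[34,0],[48,10],[49,0]]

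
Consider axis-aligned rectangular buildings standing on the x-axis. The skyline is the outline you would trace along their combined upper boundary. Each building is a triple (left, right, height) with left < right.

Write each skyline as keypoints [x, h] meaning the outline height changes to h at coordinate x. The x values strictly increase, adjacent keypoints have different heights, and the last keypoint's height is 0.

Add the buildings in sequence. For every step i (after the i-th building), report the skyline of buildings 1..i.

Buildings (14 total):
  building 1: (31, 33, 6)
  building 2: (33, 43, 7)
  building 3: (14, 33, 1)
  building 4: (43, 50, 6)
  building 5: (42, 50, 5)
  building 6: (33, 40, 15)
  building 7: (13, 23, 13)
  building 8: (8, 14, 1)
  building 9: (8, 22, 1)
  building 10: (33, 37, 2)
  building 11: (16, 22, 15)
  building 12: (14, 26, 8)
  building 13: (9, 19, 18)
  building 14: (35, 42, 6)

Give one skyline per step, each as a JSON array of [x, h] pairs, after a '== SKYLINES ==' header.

== SKYLINES ==
[[31,6],[33,0]]
[[31,6],[33,7],[43,0]]
[[14,1],[31,6],[33,7],[43,0]]
[[14,1],[31,6],[33,7],[43,6],[50,0]]
[[14,1],[31,6],[33,7],[43,6],[50,0]]
[[14,1],[31,6],[33,15],[40,7],[43,6],[50,0]]
[[13,13],[23,1],[31,6],[33,15],[40,7],[43,6],[50,0]]
[[8,1],[13,13],[23,1],[31,6],[33,15],[40,7],[43,6],[50,0]]
[[8,1],[13,13],[23,1],[31,6],[33,15],[40,7],[43,6],[50,0]]
[[8,1],[13,13],[23,1],[31,6],[33,15],[40,7],[43,6],[50,0]]
[[8,1],[13,13],[16,15],[22,13],[23,1],[31,6],[33,15],[40,7],[43,6],[50,0]]
[[8,1],[13,13],[16,15],[22,13],[23,8],[26,1],[31,6],[33,15],[40,7],[43,6],[50,0]]
[[8,1],[9,18],[19,15],[22,13],[23,8],[26,1],[31,6],[33,15],[40,7],[43,6],[50,0]]
[[8,1],[9,18],[19,15],[22,13],[23,8],[26,1],[31,6],[33,15],[40,7],[43,6],[50,0]]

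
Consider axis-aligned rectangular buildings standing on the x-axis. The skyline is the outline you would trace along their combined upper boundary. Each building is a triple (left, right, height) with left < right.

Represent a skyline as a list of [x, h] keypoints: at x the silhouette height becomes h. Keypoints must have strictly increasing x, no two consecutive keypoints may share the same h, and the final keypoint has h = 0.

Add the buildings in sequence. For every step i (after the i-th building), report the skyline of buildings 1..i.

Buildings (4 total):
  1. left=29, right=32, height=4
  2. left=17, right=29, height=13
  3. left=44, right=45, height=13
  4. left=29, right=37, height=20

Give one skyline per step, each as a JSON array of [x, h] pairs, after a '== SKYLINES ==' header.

== SKYLINES ==
[[29,4],[32,0]]
[[17,13],[29,4],[32,0]]
[[17,13],[29,4],[32,0],[44,13],[45,0]]
[[17,13],[29,20],[37,0],[44,13],[45,0]]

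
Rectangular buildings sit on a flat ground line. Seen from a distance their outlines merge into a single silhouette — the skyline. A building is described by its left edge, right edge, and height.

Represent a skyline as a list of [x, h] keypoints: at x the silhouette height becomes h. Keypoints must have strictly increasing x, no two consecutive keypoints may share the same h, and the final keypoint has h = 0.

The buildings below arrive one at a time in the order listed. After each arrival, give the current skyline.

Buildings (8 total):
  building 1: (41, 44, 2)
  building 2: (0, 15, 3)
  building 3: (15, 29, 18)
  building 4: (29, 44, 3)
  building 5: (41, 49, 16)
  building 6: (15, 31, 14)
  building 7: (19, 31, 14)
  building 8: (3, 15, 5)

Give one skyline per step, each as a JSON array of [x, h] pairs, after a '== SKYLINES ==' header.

== SKYLINES ==
[[41,2],[44,0]]
[[0,3],[15,0],[41,2],[44,0]]
[[0,3],[15,18],[29,0],[41,2],[44,0]]
[[0,3],[15,18],[29,3],[44,0]]
[[0,3],[15,18],[29,3],[41,16],[49,0]]
[[0,3],[15,18],[29,14],[31,3],[41,16],[49,0]]
[[0,3],[15,18],[29,14],[31,3],[41,16],[49,0]]
[[0,3],[3,5],[15,18],[29,14],[31,3],[41,16],[49,0]]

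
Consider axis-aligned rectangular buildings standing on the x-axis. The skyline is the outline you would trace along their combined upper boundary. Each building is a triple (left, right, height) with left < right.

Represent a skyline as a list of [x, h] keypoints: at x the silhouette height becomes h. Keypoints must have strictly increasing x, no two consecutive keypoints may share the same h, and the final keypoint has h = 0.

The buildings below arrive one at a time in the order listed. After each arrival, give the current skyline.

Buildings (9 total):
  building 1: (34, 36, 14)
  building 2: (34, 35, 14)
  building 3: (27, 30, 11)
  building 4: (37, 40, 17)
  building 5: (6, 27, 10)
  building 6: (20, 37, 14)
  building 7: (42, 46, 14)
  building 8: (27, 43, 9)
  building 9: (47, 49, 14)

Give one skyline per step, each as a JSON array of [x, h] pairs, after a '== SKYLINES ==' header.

== SKYLINES ==
[[34,14],[36,0]]
[[34,14],[36,0]]
[[27,11],[30,0],[34,14],[36,0]]
[[27,11],[30,0],[34,14],[36,0],[37,17],[40,0]]
[[6,10],[27,11],[30,0],[34,14],[36,0],[37,17],[40,0]]
[[6,10],[20,14],[37,17],[40,0]]
[[6,10],[20,14],[37,17],[40,0],[42,14],[46,0]]
[[6,10],[20,14],[37,17],[40,9],[42,14],[46,0]]
[[6,10],[20,14],[37,17],[40,9],[42,14],[46,0],[47,14],[49,0]]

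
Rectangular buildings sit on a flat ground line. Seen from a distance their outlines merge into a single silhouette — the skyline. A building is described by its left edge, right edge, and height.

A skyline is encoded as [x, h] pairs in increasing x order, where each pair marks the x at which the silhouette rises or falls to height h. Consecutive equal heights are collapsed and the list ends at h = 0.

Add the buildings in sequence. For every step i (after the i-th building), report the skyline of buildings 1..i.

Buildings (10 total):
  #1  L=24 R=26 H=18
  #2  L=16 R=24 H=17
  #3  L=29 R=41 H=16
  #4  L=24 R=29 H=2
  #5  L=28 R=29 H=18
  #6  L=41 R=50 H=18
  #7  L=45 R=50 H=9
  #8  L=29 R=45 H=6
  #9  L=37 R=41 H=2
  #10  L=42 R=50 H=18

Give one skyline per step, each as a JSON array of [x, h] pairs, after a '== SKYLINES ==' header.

== SKYLINES ==
[[24,18],[26,0]]
[[16,17],[24,18],[26,0]]
[[16,17],[24,18],[26,0],[29,16],[41,0]]
[[16,17],[24,18],[26,2],[29,16],[41,0]]
[[16,17],[24,18],[26,2],[28,18],[29,16],[41,0]]
[[16,17],[24,18],[26,2],[28,18],[29,16],[41,18],[50,0]]
[[16,17],[24,18],[26,2],[28,18],[29,16],[41,18],[50,0]]
[[16,17],[24,18],[26,2],[28,18],[29,16],[41,18],[50,0]]
[[16,17],[24,18],[26,2],[28,18],[29,16],[41,18],[50,0]]
[[16,17],[24,18],[26,2],[28,18],[29,16],[41,18],[50,0]]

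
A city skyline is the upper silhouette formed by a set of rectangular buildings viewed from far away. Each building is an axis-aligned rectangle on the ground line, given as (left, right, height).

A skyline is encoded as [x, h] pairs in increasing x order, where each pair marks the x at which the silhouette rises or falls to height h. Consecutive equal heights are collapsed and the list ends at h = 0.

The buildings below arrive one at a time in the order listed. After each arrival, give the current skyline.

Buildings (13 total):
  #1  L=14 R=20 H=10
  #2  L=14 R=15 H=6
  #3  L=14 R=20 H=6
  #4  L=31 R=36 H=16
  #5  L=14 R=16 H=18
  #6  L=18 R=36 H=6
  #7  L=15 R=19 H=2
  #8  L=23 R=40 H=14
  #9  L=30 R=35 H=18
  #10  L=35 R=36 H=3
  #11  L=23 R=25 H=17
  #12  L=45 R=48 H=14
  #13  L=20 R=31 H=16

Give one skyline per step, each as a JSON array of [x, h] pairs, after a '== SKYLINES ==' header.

== SKYLINES ==
[[14,10],[20,0]]
[[14,10],[20,0]]
[[14,10],[20,0]]
[[14,10],[20,0],[31,16],[36,0]]
[[14,18],[16,10],[20,0],[31,16],[36,0]]
[[14,18],[16,10],[20,6],[31,16],[36,0]]
[[14,18],[16,10],[20,6],[31,16],[36,0]]
[[14,18],[16,10],[20,6],[23,14],[31,16],[36,14],[40,0]]
[[14,18],[16,10],[20,6],[23,14],[30,18],[35,16],[36,14],[40,0]]
[[14,18],[16,10],[20,6],[23,14],[30,18],[35,16],[36,14],[40,0]]
[[14,18],[16,10],[20,6],[23,17],[25,14],[30,18],[35,16],[36,14],[40,0]]
[[14,18],[16,10],[20,6],[23,17],[25,14],[30,18],[35,16],[36,14],[40,0],[45,14],[48,0]]
[[14,18],[16,10],[20,16],[23,17],[25,16],[30,18],[35,16],[36,14],[40,0],[45,14],[48,0]]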